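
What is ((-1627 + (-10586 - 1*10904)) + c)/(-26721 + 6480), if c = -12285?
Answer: 35402/20241 ≈ 1.7490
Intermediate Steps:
((-1627 + (-10586 - 1*10904)) + c)/(-26721 + 6480) = ((-1627 + (-10586 - 1*10904)) - 12285)/(-26721 + 6480) = ((-1627 + (-10586 - 10904)) - 12285)/(-20241) = ((-1627 - 21490) - 12285)*(-1/20241) = (-23117 - 12285)*(-1/20241) = -35402*(-1/20241) = 35402/20241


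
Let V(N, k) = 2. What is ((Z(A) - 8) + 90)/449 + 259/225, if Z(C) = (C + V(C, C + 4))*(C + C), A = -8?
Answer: 156341/101025 ≈ 1.5475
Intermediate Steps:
Z(C) = 2*C*(2 + C) (Z(C) = (C + 2)*(C + C) = (2 + C)*(2*C) = 2*C*(2 + C))
((Z(A) - 8) + 90)/449 + 259/225 = ((2*(-8)*(2 - 8) - 8) + 90)/449 + 259/225 = ((2*(-8)*(-6) - 8) + 90)*(1/449) + 259*(1/225) = ((96 - 8) + 90)*(1/449) + 259/225 = (88 + 90)*(1/449) + 259/225 = 178*(1/449) + 259/225 = 178/449 + 259/225 = 156341/101025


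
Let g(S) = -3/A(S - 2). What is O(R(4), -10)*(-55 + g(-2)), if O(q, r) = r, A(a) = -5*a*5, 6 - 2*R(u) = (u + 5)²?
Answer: 5503/10 ≈ 550.30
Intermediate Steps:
R(u) = 3 - (5 + u)²/2 (R(u) = 3 - (u + 5)²/2 = 3 - (5 + u)²/2)
A(a) = -25*a
g(S) = -3/(50 - 25*S) (g(S) = -3*(-1/(25*(S - 2))) = -3*(-1/(25*(-2 + S))) = -3/(50 - 25*S))
O(R(4), -10)*(-55 + g(-2)) = -10*(-55 + 3/(25*(-2 - 2))) = -10*(-55 + (3/25)/(-4)) = -10*(-55 + (3/25)*(-¼)) = -10*(-55 - 3/100) = -10*(-5503/100) = 5503/10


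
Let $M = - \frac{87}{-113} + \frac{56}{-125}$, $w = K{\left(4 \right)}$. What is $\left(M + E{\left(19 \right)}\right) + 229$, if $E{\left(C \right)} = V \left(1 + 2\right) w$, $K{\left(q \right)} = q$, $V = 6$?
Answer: $\frac{4256172}{14125} \approx 301.32$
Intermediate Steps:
$w = 4$
$M = \frac{4547}{14125}$ ($M = \left(-87\right) \left(- \frac{1}{113}\right) + 56 \left(- \frac{1}{125}\right) = \frac{87}{113} - \frac{56}{125} = \frac{4547}{14125} \approx 0.32191$)
$E{\left(C \right)} = 72$ ($E{\left(C \right)} = 6 \left(1 + 2\right) 4 = 6 \cdot 3 \cdot 4 = 18 \cdot 4 = 72$)
$\left(M + E{\left(19 \right)}\right) + 229 = \left(\frac{4547}{14125} + 72\right) + 229 = \frac{1021547}{14125} + 229 = \frac{4256172}{14125}$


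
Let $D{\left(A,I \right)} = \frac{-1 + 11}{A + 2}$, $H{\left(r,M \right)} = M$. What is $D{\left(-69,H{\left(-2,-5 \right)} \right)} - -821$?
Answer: $\frac{54997}{67} \approx 820.85$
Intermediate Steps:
$D{\left(A,I \right)} = \frac{10}{2 + A}$
$D{\left(-69,H{\left(-2,-5 \right)} \right)} - -821 = \frac{10}{2 - 69} - -821 = \frac{10}{-67} + 821 = 10 \left(- \frac{1}{67}\right) + 821 = - \frac{10}{67} + 821 = \frac{54997}{67}$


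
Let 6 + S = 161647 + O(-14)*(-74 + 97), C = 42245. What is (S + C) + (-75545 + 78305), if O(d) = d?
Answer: 206324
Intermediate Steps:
S = 161319 (S = -6 + (161647 - 14*(-74 + 97)) = -6 + (161647 - 14*23) = -6 + (161647 - 322) = -6 + 161325 = 161319)
(S + C) + (-75545 + 78305) = (161319 + 42245) + (-75545 + 78305) = 203564 + 2760 = 206324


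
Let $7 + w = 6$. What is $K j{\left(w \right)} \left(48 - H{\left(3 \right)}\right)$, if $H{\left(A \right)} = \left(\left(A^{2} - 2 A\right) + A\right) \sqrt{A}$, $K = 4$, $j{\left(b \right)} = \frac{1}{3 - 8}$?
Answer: $- \frac{192}{5} + \frac{24 \sqrt{3}}{5} \approx -30.086$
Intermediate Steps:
$w = -1$ ($w = -7 + 6 = -1$)
$j{\left(b \right)} = - \frac{1}{5}$ ($j{\left(b \right)} = \frac{1}{-5} = - \frac{1}{5}$)
$H{\left(A \right)} = \sqrt{A} \left(A^{2} - A\right)$ ($H{\left(A \right)} = \left(A^{2} - A\right) \sqrt{A} = \sqrt{A} \left(A^{2} - A\right)$)
$K j{\left(w \right)} \left(48 - H{\left(3 \right)}\right) = 4 \left(- \frac{1}{5}\right) \left(48 - 3^{\frac{3}{2}} \left(-1 + 3\right)\right) = - \frac{4 \left(48 - 3 \sqrt{3} \cdot 2\right)}{5} = - \frac{4 \left(48 - 6 \sqrt{3}\right)}{5} = - \frac{192}{5} + \frac{24 \sqrt{3}}{5}$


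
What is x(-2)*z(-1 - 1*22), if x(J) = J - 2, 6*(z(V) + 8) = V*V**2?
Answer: 24430/3 ≈ 8143.3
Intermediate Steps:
z(V) = -8 + V**3/6 (z(V) = -8 + (V*V**2)/6 = -8 + V**3/6)
x(J) = -2 + J
x(-2)*z(-1 - 1*22) = (-2 - 2)*(-8 + (-1 - 1*22)**3/6) = -4*(-8 + (-1 - 22)**3/6) = -4*(-8 + (1/6)*(-23)**3) = -4*(-8 + (1/6)*(-12167)) = -4*(-8 - 12167/6) = -4*(-12215/6) = 24430/3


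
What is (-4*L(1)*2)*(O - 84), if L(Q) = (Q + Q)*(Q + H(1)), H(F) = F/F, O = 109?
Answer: -800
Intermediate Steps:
H(F) = 1
L(Q) = 2*Q*(1 + Q) (L(Q) = (Q + Q)*(Q + 1) = (2*Q)*(1 + Q) = 2*Q*(1 + Q))
(-4*L(1)*2)*(O - 84) = (-8*(1 + 1)*2)*(109 - 84) = (-8*2*2)*25 = (-4*4*2)*25 = -16*2*25 = -32*25 = -800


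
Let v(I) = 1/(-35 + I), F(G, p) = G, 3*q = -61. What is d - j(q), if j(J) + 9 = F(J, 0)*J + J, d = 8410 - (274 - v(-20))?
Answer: 3837176/495 ≈ 7751.9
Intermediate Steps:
q = -61/3 (q = (1/3)*(-61) = -61/3 ≈ -20.333)
d = 447479/55 (d = 8410 - (274 - 1/(-35 - 20)) = 8410 - (274 - 1/(-55)) = 8410 - (274 - 1*(-1/55)) = 8410 - (274 + 1/55) = 8410 - 1*15071/55 = 8410 - 15071/55 = 447479/55 ≈ 8136.0)
j(J) = -9 + J + J**2 (j(J) = -9 + (J*J + J) = -9 + (J**2 + J) = -9 + (J + J**2) = -9 + J + J**2)
d - j(q) = 447479/55 - (-9 - 61/3 + (-61/3)**2) = 447479/55 - (-9 - 61/3 + 3721/9) = 447479/55 - 1*3457/9 = 447479/55 - 3457/9 = 3837176/495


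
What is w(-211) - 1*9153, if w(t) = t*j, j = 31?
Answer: -15694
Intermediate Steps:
w(t) = 31*t (w(t) = t*31 = 31*t)
w(-211) - 1*9153 = 31*(-211) - 1*9153 = -6541 - 9153 = -15694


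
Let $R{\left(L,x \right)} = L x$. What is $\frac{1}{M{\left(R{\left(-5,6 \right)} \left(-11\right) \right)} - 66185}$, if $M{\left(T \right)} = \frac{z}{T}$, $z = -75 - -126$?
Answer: $- \frac{110}{7280333} \approx -1.5109 \cdot 10^{-5}$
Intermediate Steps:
$z = 51$ ($z = -75 + 126 = 51$)
$M{\left(T \right)} = \frac{51}{T}$
$\frac{1}{M{\left(R{\left(-5,6 \right)} \left(-11\right) \right)} - 66185} = \frac{1}{\frac{51}{\left(-5\right) 6 \left(-11\right)} - 66185} = \frac{1}{\frac{51}{\left(-30\right) \left(-11\right)} - 66185} = \frac{1}{\frac{51}{330} - 66185} = \frac{1}{51 \cdot \frac{1}{330} - 66185} = \frac{1}{\frac{17}{110} - 66185} = \frac{1}{- \frac{7280333}{110}} = - \frac{110}{7280333}$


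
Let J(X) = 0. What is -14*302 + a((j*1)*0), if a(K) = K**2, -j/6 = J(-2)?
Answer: -4228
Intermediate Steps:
j = 0 (j = -6*0 = 0)
-14*302 + a((j*1)*0) = -14*302 + ((0*1)*0)**2 = -4228 + (0*0)**2 = -4228 + 0**2 = -4228 + 0 = -4228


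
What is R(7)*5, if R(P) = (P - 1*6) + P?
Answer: 40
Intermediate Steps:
R(P) = -6 + 2*P (R(P) = (P - 6) + P = (-6 + P) + P = -6 + 2*P)
R(7)*5 = (-6 + 2*7)*5 = (-6 + 14)*5 = 8*5 = 40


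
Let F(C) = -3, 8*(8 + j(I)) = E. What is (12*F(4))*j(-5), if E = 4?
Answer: 270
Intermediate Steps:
j(I) = -15/2 (j(I) = -8 + (⅛)*4 = -8 + ½ = -15/2)
(12*F(4))*j(-5) = (12*(-3))*(-15/2) = -36*(-15/2) = 270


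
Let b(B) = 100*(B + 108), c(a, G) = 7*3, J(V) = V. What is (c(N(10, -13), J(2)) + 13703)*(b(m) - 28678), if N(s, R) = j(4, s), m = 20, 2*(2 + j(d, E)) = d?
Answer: -217909672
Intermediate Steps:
j(d, E) = -2 + d/2
N(s, R) = 0 (N(s, R) = -2 + (1/2)*4 = -2 + 2 = 0)
c(a, G) = 21
b(B) = 10800 + 100*B (b(B) = 100*(108 + B) = 10800 + 100*B)
(c(N(10, -13), J(2)) + 13703)*(b(m) - 28678) = (21 + 13703)*((10800 + 100*20) - 28678) = 13724*((10800 + 2000) - 28678) = 13724*(12800 - 28678) = 13724*(-15878) = -217909672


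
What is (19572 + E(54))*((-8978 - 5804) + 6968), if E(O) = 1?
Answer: -152943422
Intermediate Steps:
(19572 + E(54))*((-8978 - 5804) + 6968) = (19572 + 1)*((-8978 - 5804) + 6968) = 19573*(-14782 + 6968) = 19573*(-7814) = -152943422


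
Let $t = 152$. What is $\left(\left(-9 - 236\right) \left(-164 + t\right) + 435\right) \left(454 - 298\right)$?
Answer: $526500$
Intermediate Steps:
$\left(\left(-9 - 236\right) \left(-164 + t\right) + 435\right) \left(454 - 298\right) = \left(\left(-9 - 236\right) \left(-164 + 152\right) + 435\right) \left(454 - 298\right) = \left(\left(-245\right) \left(-12\right) + 435\right) 156 = \left(2940 + 435\right) 156 = 3375 \cdot 156 = 526500$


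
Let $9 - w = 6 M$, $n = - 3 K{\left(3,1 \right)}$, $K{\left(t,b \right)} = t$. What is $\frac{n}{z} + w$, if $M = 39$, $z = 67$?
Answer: $- \frac{15084}{67} \approx -225.13$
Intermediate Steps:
$n = -9$ ($n = \left(-3\right) 3 = -9$)
$w = -225$ ($w = 9 - 6 \cdot 39 = 9 - 234 = -225$)
$\frac{n}{z} + w = - \frac{9}{67} - 225 = - \frac{15084}{67}$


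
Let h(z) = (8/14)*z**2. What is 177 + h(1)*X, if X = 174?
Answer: 1935/7 ≈ 276.43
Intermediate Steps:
h(z) = 4*z**2/7 (h(z) = (8*(1/14))*z**2 = 4*z**2/7)
177 + h(1)*X = 177 + ((4/7)*1**2)*174 = 177 + ((4/7)*1)*174 = 177 + (4/7)*174 = 177 + 696/7 = 1935/7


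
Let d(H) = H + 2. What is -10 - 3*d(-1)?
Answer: -13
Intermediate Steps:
d(H) = 2 + H
-10 - 3*d(-1) = -10 - 3*(2 - 1) = -10 - 3*1 = -10 - 3 = -13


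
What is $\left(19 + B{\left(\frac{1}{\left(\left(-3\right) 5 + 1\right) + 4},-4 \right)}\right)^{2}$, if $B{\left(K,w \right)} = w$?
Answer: $225$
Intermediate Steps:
$\left(19 + B{\left(\frac{1}{\left(\left(-3\right) 5 + 1\right) + 4},-4 \right)}\right)^{2} = \left(19 - 4\right)^{2} = 15^{2} = 225$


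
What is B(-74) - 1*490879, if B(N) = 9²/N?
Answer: -36325127/74 ≈ -4.9088e+5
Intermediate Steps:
B(N) = 81/N
B(-74) - 1*490879 = 81/(-74) - 1*490879 = 81*(-1/74) - 490879 = -81/74 - 490879 = -36325127/74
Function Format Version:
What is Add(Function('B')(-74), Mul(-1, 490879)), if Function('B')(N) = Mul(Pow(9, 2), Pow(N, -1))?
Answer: Rational(-36325127, 74) ≈ -4.9088e+5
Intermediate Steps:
Function('B')(N) = Mul(81, Pow(N, -1))
Add(Function('B')(-74), Mul(-1, 490879)) = Add(Mul(81, Pow(-74, -1)), Mul(-1, 490879)) = Add(Mul(81, Rational(-1, 74)), -490879) = Add(Rational(-81, 74), -490879) = Rational(-36325127, 74)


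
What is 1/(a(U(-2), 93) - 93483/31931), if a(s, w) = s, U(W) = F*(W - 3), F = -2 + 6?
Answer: -31931/732103 ≈ -0.043615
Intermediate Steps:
F = 4
U(W) = -12 + 4*W (U(W) = 4*(W - 3) = 4*(-3 + W) = -12 + 4*W)
1/(a(U(-2), 93) - 93483/31931) = 1/((-12 + 4*(-2)) - 93483/31931) = 1/((-12 - 8) - 93483*1/31931) = 1/(-20 - 93483/31931) = 1/(-732103/31931) = -31931/732103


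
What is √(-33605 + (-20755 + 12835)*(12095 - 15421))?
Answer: √26308315 ≈ 5129.2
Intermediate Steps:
√(-33605 + (-20755 + 12835)*(12095 - 15421)) = √(-33605 - 7920*(-3326)) = √(-33605 + 26341920) = √26308315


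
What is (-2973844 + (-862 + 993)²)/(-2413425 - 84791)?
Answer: 2956683/2498216 ≈ 1.1835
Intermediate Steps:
(-2973844 + (-862 + 993)²)/(-2413425 - 84791) = (-2973844 + 131²)/(-2498216) = (-2973844 + 17161)*(-1/2498216) = -2956683*(-1/2498216) = 2956683/2498216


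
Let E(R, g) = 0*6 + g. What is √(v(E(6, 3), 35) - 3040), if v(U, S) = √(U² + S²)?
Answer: √(-3040 + √1234) ≈ 54.817*I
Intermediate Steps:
E(R, g) = g (E(R, g) = 0 + g = g)
v(U, S) = √(S² + U²)
√(v(E(6, 3), 35) - 3040) = √(√(35² + 3²) - 3040) = √(√(1225 + 9) - 3040) = √(√1234 - 3040) = √(-3040 + √1234)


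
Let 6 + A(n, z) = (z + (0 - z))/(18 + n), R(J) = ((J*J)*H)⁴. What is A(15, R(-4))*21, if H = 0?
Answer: -126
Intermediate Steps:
R(J) = 0 (R(J) = ((J*J)*0)⁴ = (J²*0)⁴ = 0⁴ = 0)
A(n, z) = -6 (A(n, z) = -6 + (z + (0 - z))/(18 + n) = -6 + (z - z)/(18 + n) = -6 + 0/(18 + n) = -6 + 0 = -6)
A(15, R(-4))*21 = -6*21 = -126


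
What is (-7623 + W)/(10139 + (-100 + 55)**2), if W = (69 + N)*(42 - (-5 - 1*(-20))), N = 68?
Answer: -981/3041 ≈ -0.32259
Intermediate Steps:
W = 3699 (W = (69 + 68)*(42 - (-5 - 1*(-20))) = 137*(42 - (-5 + 20)) = 137*(42 - 1*15) = 137*(42 - 15) = 137*27 = 3699)
(-7623 + W)/(10139 + (-100 + 55)**2) = (-7623 + 3699)/(10139 + (-100 + 55)**2) = -3924/(10139 + (-45)**2) = -3924/(10139 + 2025) = -3924/12164 = -3924*1/12164 = -981/3041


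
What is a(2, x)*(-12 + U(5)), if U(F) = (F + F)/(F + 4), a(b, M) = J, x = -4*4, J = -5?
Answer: 490/9 ≈ 54.444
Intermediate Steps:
x = -16
a(b, M) = -5
U(F) = 2*F/(4 + F) (U(F) = (2*F)/(4 + F) = 2*F/(4 + F))
a(2, x)*(-12 + U(5)) = -5*(-12 + 2*5/(4 + 5)) = -5*(-12 + 2*5/9) = -5*(-12 + 2*5*(⅑)) = -5*(-12 + 10/9) = -5*(-98/9) = 490/9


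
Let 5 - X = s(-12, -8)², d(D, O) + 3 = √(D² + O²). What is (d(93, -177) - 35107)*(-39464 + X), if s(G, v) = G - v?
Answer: 1385967250 - 118425*√4442 ≈ 1.3781e+9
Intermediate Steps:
d(D, O) = -3 + √(D² + O²)
X = -11 (X = 5 - (-12 - 1*(-8))² = 5 - (-12 + 8)² = 5 - 1*(-4)² = 5 - 1*16 = 5 - 16 = -11)
(d(93, -177) - 35107)*(-39464 + X) = ((-3 + √(93² + (-177)²)) - 35107)*(-39464 - 11) = ((-3 + √(8649 + 31329)) - 35107)*(-39475) = ((-3 + √39978) - 35107)*(-39475) = ((-3 + 3*√4442) - 35107)*(-39475) = (-35110 + 3*√4442)*(-39475) = 1385967250 - 118425*√4442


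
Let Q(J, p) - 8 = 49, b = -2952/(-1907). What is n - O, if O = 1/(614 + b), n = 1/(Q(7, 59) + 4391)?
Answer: -3654243/2610642400 ≈ -0.0013997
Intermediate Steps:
b = 2952/1907 (b = -2952*(-1/1907) = 2952/1907 ≈ 1.5480)
Q(J, p) = 57 (Q(J, p) = 8 + 49 = 57)
n = 1/4448 (n = 1/(57 + 4391) = 1/4448 ≈ 0.00022482)
O = 1907/1173850 (O = 1/(614 + 2952/1907) = 1/(1173850/1907) = 1907/1173850 ≈ 0.0016246)
n - O = 1/4448 - 1*1907/1173850 = 1/4448 - 1907/1173850 = -3654243/2610642400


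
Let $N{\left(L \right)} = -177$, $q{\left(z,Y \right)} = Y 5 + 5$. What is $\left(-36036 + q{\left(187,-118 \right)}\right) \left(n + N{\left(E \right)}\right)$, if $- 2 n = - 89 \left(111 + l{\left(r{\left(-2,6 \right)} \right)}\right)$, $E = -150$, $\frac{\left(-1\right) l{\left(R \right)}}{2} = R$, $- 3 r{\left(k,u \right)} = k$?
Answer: $- \frac{344469333}{2} \approx -1.7223 \cdot 10^{8}$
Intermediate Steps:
$q{\left(z,Y \right)} = 5 + 5 Y$ ($q{\left(z,Y \right)} = 5 Y + 5 = 5 + 5 Y$)
$r{\left(k,u \right)} = - \frac{k}{3}$
$l{\left(R \right)} = - 2 R$
$n = \frac{29281}{6}$ ($n = - \frac{\left(-89\right) \left(111 - 2 \left(\left(- \frac{1}{3}\right) \left(-2\right)\right)\right)}{2} = - \frac{\left(-89\right) \left(111 - \frac{4}{3}\right)}{2} = - \frac{\left(-89\right) \frac{329}{3}}{2} = \left(- \frac{1}{2}\right) \left(- \frac{29281}{3}\right) = \frac{29281}{6} \approx 4880.2$)
$\left(-36036 + q{\left(187,-118 \right)}\right) \left(n + N{\left(E \right)}\right) = \left(-36036 + \left(5 + 5 \left(-118\right)\right)\right) \left(\frac{29281}{6} - 177\right) = \left(-36036 + \left(5 - 590\right)\right) \frac{28219}{6} = \left(-36036 - 585\right) \frac{28219}{6} = \left(-36621\right) \frac{28219}{6} = - \frac{344469333}{2}$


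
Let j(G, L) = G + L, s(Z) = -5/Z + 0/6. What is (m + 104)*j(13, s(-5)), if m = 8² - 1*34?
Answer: 1876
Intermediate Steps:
s(Z) = -5/Z (s(Z) = -5/Z + 0*(⅙) = -5/Z + 0 = -5/Z)
m = 30 (m = 64 - 34 = 30)
(m + 104)*j(13, s(-5)) = (30 + 104)*(13 - 5/(-5)) = 134*(13 - 5*(-⅕)) = 134*(13 + 1) = 134*14 = 1876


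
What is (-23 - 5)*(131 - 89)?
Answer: -1176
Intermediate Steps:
(-23 - 5)*(131 - 89) = -28*42 = -1176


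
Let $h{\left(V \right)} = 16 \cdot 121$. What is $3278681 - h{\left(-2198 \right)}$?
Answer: $3276745$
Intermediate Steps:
$h{\left(V \right)} = 1936$
$3278681 - h{\left(-2198 \right)} = 3278681 - 1936 = 3276745$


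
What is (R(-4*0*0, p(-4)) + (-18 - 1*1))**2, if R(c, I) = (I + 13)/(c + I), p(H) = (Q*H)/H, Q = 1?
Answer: 25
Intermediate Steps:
p(H) = 1 (p(H) = (1*H)/H = H/H = 1)
R(c, I) = (13 + I)/(I + c)
(R(-4*0*0, p(-4)) + (-18 - 1*1))**2 = ((13 + 1)/(1 - 4*0*0) + (-18 - 1*1))**2 = (14/(1 + 0*0) + (-18 - 1))**2 = (14/(1 + 0) - 19)**2 = (14/1 - 19)**2 = (1*14 - 19)**2 = (14 - 19)**2 = (-5)**2 = 25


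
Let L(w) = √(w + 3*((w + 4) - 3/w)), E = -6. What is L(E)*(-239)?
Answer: -239*I*√42/2 ≈ -774.45*I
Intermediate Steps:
L(w) = √(12 - 9/w + 4*w) (L(w) = √(w + 3*((4 + w) - 3/w)) = √(w + 3*(4 + w - 3/w)) = √(w + (12 - 9/w + 3*w)) = √(12 - 9/w + 4*w))
L(E)*(-239) = √(12 - 9/(-6) + 4*(-6))*(-239) = √(12 - 9*(-⅙) - 24)*(-239) = √(12 + 3/2 - 24)*(-239) = √(-21/2)*(-239) = (I*√42/2)*(-239) = -239*I*√42/2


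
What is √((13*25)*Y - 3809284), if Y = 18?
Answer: I*√3803434 ≈ 1950.2*I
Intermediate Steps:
√((13*25)*Y - 3809284) = √((13*25)*18 - 3809284) = √(325*18 - 3809284) = √(5850 - 3809284) = √(-3803434) = I*√3803434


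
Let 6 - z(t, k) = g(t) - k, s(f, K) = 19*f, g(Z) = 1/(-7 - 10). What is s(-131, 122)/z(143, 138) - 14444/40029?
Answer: -1729120433/98031021 ≈ -17.638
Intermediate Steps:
g(Z) = -1/17 (g(Z) = 1/(-17) = -1/17)
z(t, k) = 103/17 + k (z(t, k) = 6 - (-1/17 - k) = 6 + (1/17 + k) = 103/17 + k)
s(-131, 122)/z(143, 138) - 14444/40029 = (19*(-131))/(103/17 + 138) - 14444/40029 = -2489/2449/17 - 14444*1/40029 = -2489*17/2449 - 14444/40029 = -42313/2449 - 14444/40029 = -1729120433/98031021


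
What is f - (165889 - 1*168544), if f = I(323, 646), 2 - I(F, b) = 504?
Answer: 2153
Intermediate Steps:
I(F, b) = -502 (I(F, b) = 2 - 1*504 = 2 - 504 = -502)
f = -502
f - (165889 - 1*168544) = -502 - (165889 - 1*168544) = -502 - (165889 - 168544) = -502 - 1*(-2655) = -502 + 2655 = 2153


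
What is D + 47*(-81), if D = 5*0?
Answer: -3807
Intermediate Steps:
D = 0
D + 47*(-81) = 0 + 47*(-81) = 0 - 3807 = -3807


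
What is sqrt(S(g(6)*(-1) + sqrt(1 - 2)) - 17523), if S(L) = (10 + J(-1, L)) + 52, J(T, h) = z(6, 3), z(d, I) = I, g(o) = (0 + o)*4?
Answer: I*sqrt(17458) ≈ 132.13*I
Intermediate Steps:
g(o) = 4*o (g(o) = o*4 = 4*o)
J(T, h) = 3
S(L) = 65 (S(L) = (10 + 3) + 52 = 13 + 52 = 65)
sqrt(S(g(6)*(-1) + sqrt(1 - 2)) - 17523) = sqrt(65 - 17523) = sqrt(-17458) = I*sqrt(17458)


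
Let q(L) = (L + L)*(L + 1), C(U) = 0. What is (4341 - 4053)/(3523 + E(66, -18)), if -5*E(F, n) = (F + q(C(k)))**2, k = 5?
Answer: 1440/13259 ≈ 0.10861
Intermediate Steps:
q(L) = 2*L*(1 + L) (q(L) = (2*L)*(1 + L) = 2*L*(1 + L))
E(F, n) = -F**2/5 (E(F, n) = -(F + 2*0*(1 + 0))**2/5 = -(F + 2*0*1)**2/5 = -(F + 0)**2/5 = -F**2/5)
(4341 - 4053)/(3523 + E(66, -18)) = (4341 - 4053)/(3523 - 1/5*66**2) = 288/(3523 - 1/5*4356) = 288/(3523 - 4356/5) = 288/(13259/5) = 288*(5/13259) = 1440/13259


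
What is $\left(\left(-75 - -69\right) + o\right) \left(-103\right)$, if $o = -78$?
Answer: $8652$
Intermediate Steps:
$\left(\left(-75 - -69\right) + o\right) \left(-103\right) = \left(\left(-75 - -69\right) - 78\right) \left(-103\right) = \left(\left(-75 + 69\right) - 78\right) \left(-103\right) = \left(-6 - 78\right) \left(-103\right) = \left(-84\right) \left(-103\right) = 8652$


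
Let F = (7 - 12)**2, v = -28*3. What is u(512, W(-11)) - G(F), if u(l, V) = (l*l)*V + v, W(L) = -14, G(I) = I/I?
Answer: -3670101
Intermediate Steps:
v = -84
F = 25 (F = (-5)**2 = 25)
G(I) = 1
u(l, V) = -84 + V*l**2 (u(l, V) = (l*l)*V - 84 = l**2*V - 84 = V*l**2 - 84 = -84 + V*l**2)
u(512, W(-11)) - G(F) = (-84 - 14*512**2) - 1*1 = (-84 - 14*262144) - 1 = (-84 - 3670016) - 1 = -3670100 - 1 = -3670101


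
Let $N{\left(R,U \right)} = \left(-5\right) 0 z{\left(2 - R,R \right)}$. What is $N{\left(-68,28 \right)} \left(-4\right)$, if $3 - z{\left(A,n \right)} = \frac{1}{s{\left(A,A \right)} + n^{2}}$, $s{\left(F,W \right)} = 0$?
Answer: $0$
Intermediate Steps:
$z{\left(A,n \right)} = 3 - \frac{1}{n^{2}}$ ($z{\left(A,n \right)} = 3 - \frac{1}{0 + n^{2}} = 3 - \frac{1}{n^{2}}$)
$N{\left(R,U \right)} = 0$ ($N{\left(R,U \right)} = \left(-5\right) 0 \left(3 - \frac{1}{R^{2}}\right) = 0 \left(3 - \frac{1}{R^{2}}\right) = 0$)
$N{\left(-68,28 \right)} \left(-4\right) = 0 \left(-4\right) = 0$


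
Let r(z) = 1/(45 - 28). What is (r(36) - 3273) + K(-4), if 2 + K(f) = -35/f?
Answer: -222101/68 ≈ -3266.2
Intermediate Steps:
K(f) = -2 - 35/f
r(z) = 1/17
(r(36) - 3273) + K(-4) = (1/17 - 3273) + (-2 - 35/(-4)) = -55640/17 + (-2 - 35*(-1/4)) = -55640/17 + (-2 + 35/4) = -55640/17 + 27/4 = -222101/68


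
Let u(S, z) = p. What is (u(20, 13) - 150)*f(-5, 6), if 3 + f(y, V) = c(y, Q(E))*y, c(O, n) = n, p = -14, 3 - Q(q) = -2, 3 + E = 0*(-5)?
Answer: 4592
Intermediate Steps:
E = -3 (E = -3 + 0*(-5) = -3 + 0 = -3)
Q(q) = 5 (Q(q) = 3 - 1*(-2) = 3 + 2 = 5)
u(S, z) = -14
f(y, V) = -3 + 5*y
(u(20, 13) - 150)*f(-5, 6) = (-14 - 150)*(-3 + 5*(-5)) = -164*(-3 - 25) = -164*(-28) = 4592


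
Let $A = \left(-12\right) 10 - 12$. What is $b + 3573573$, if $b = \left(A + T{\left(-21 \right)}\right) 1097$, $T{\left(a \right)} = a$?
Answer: $3405732$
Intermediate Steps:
$A = -132$ ($A = -120 - 12 = -132$)
$b = -167841$ ($b = \left(-132 - 21\right) 1097 = \left(-153\right) 1097 = -167841$)
$b + 3573573 = -167841 + 3573573 = 3405732$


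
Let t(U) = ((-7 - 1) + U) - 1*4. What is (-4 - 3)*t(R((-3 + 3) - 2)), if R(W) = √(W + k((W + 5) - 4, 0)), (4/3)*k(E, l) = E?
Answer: 84 - 7*I*√11/2 ≈ 84.0 - 11.608*I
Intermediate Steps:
k(E, l) = 3*E/4
R(W) = √(¾ + 7*W/4) (R(W) = √(W + 3*((W + 5) - 4)/4) = √(W + 3*((5 + W) - 4)/4) = √(W + 3*(1 + W)/4) = √(W + (¾ + 3*W/4)) = √(¾ + 7*W/4))
t(U) = -12 + U (t(U) = (-8 + U) - 4 = -12 + U)
(-4 - 3)*t(R((-3 + 3) - 2)) = (-4 - 3)*(-12 + √(3 + 7*((-3 + 3) - 2))/2) = -7*(-12 + √(3 + 7*(0 - 2))/2) = -7*(-12 + √(3 + 7*(-2))/2) = -7*(-12 + √(3 - 14)/2) = -7*(-12 + √(-11)/2) = -7*(-12 + (I*√11)/2) = -7*(-12 + I*√11/2) = 84 - 7*I*√11/2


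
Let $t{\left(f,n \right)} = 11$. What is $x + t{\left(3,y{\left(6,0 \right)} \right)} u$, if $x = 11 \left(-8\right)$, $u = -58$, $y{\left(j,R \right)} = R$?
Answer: $-726$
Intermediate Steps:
$x = -88$
$x + t{\left(3,y{\left(6,0 \right)} \right)} u = -88 + 11 \left(-58\right) = -88 - 638 = -726$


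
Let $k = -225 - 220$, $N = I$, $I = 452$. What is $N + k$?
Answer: $7$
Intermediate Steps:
$N = 452$
$k = -445$ ($k = -225 - 220 = -445$)
$N + k = 452 - 445 = 7$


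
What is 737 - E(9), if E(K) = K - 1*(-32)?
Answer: 696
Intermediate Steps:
E(K) = 32 + K (E(K) = K + 32 = 32 + K)
737 - E(9) = 737 - (32 + 9) = 737 - 1*41 = 737 - 41 = 696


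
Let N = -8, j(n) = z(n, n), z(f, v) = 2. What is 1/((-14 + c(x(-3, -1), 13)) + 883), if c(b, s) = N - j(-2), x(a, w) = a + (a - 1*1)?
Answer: 1/859 ≈ 0.0011641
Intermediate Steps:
j(n) = 2
x(a, w) = -1 + 2*a (x(a, w) = a + (a - 1) = a + (-1 + a) = -1 + 2*a)
c(b, s) = -10 (c(b, s) = -8 - 1*2 = -8 - 2 = -10)
1/((-14 + c(x(-3, -1), 13)) + 883) = 1/((-14 - 10) + 883) = 1/(-24 + 883) = 1/859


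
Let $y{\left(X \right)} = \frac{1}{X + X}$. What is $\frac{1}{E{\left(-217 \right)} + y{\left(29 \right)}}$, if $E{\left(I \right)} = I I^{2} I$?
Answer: $\frac{58}{128607687419} \approx 4.5098 \cdot 10^{-10}$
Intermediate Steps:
$E{\left(I \right)} = I^{4}$ ($E{\left(I \right)} = I^{3} I = I^{4}$)
$y{\left(X \right)} = \frac{1}{2 X}$
$\frac{1}{E{\left(-217 \right)} + y{\left(29 \right)}} = \frac{1}{\left(-217\right)^{4} + \frac{1}{2 \cdot 29}} = \frac{1}{2217373921 + \frac{1}{2} \cdot \frac{1}{29}} = \frac{1}{2217373921 + \frac{1}{58}} = \frac{1}{\frac{128607687419}{58}} = \frac{58}{128607687419}$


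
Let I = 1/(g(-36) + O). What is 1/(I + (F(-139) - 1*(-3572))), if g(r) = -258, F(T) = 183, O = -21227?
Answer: 21485/80676174 ≈ 0.00026631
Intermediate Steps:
I = -1/21485 (I = 1/(-258 - 21227) = 1/(-21485) = -1/21485 ≈ -4.6544e-5)
1/(I + (F(-139) - 1*(-3572))) = 1/(-1/21485 + (183 - 1*(-3572))) = 1/(-1/21485 + (183 + 3572)) = 1/(-1/21485 + 3755) = 1/(80676174/21485) = 21485/80676174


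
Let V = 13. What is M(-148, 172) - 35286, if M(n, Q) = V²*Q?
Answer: -6218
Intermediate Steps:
M(n, Q) = 169*Q (M(n, Q) = 13²*Q = 169*Q)
M(-148, 172) - 35286 = 169*172 - 35286 = 29068 - 35286 = -6218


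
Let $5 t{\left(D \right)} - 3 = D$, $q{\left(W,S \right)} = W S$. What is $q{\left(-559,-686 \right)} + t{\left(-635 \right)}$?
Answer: $\frac{1916738}{5} \approx 3.8335 \cdot 10^{5}$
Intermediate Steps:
$q{\left(W,S \right)} = S W$
$t{\left(D \right)} = \frac{3}{5} + \frac{D}{5}$
$q{\left(-559,-686 \right)} + t{\left(-635 \right)} = \left(-686\right) \left(-559\right) + \left(\frac{3}{5} + \frac{1}{5} \left(-635\right)\right) = 383474 + \left(\frac{3}{5} - 127\right) = 383474 - \frac{632}{5} = \frac{1916738}{5}$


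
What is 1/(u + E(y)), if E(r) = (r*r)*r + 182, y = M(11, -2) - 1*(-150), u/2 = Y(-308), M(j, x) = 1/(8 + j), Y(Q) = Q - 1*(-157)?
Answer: 6859/23172677971 ≈ 2.9600e-7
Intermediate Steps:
Y(Q) = 157 + Q (Y(Q) = Q + 157 = 157 + Q)
u = -302 (u = 2*(157 - 308) = 2*(-151) = -302)
y = 2851/19 (y = 1/(8 + 11) - 1*(-150) = 1/19 + 150 = 2851/19 ≈ 150.05)
E(r) = 182 + r³ (E(r) = r²*r + 182 = r³ + 182 = 182 + r³)
1/(u + E(y)) = 1/(-302 + (182 + (2851/19)³)) = 1/(-302 + (182 + 23173501051/6859)) = 1/(-302 + 23174749389/6859) = 1/(23172677971/6859) = 6859/23172677971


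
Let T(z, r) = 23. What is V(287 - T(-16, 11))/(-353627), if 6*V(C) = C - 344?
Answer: 40/1060881 ≈ 3.7705e-5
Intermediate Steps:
V(C) = -172/3 + C/6 (V(C) = (C - 344)/6 = (-344 + C)/6 = -172/3 + C/6)
V(287 - T(-16, 11))/(-353627) = (-172/3 + (287 - 1*23)/6)/(-353627) = (-172/3 + (287 - 23)/6)*(-1/353627) = (-172/3 + (⅙)*264)*(-1/353627) = (-172/3 + 44)*(-1/353627) = -40/3*(-1/353627) = 40/1060881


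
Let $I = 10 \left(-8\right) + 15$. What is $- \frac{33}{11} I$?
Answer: $195$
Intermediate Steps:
$I = -65$ ($I = -80 + 15 = -65$)
$- \frac{33}{11} I = - \frac{33}{11} \left(-65\right) = \left(-33\right) \frac{1}{11} \left(-65\right) = \left(-3\right) \left(-65\right) = 195$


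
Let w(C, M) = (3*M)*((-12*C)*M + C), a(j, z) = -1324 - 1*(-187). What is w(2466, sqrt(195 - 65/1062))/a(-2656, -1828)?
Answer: 340349100/22361 - 187005*sqrt(118)/22361 ≈ 15130.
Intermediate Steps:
a(j, z) = -1137 (a(j, z) = -1324 + 187 = -1137)
w(C, M) = 3*M*(C - 12*C*M) (w(C, M) = (3*M)*(-12*C*M + C) = (3*M)*(C - 12*C*M) = 3*M*(C - 12*C*M))
w(2466, sqrt(195 - 65/1062))/a(-2656, -1828) = (3*2466*sqrt(195 - 65/1062)*(1 - 12*sqrt(195 - 65/1062)))/(-1137) = (3*2466*sqrt(195 - 65*1/1062)*(1 - 12*sqrt(195 - 65*1/1062)))*(-1/1137) = (3*2466*sqrt(195 - 65/1062)*(1 - 12*sqrt(195 - 65/1062)))*(-1/1137) = (3*2466*sqrt(207025/1062)*(1 - 910*sqrt(118)/59))*(-1/1137) = (3*2466*(455*sqrt(118)/354)*(1 - 910*sqrt(118)/59))*(-1/1137) = (561015*sqrt(118)*(1 - 910*sqrt(118)/59)/59)*(-1/1137) = -187005*sqrt(118)*(1 - 910*sqrt(118)/59)/22361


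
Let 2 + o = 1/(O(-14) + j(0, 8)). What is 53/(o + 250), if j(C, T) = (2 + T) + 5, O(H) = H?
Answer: 53/249 ≈ 0.21285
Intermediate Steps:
j(C, T) = 7 + T
o = -1 (o = -2 + 1/(-14 + (7 + 8)) = -2 + 1/(-14 + 15) = -2 + 1/1 = -2 + 1 = -1)
53/(o + 250) = 53/(-1 + 250) = 53/249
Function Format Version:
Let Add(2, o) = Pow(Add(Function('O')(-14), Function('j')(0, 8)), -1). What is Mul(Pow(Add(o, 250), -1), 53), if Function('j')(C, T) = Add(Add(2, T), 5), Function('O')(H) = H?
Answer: Rational(53, 249) ≈ 0.21285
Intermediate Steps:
Function('j')(C, T) = Add(7, T)
o = -1 (o = Add(-2, Pow(Add(-14, Add(7, 8)), -1)) = Add(-2, Pow(Add(-14, 15), -1)) = Add(-2, Pow(1, -1)) = Add(-2, 1) = -1)
Mul(Pow(Add(o, 250), -1), 53) = Mul(Pow(Add(-1, 250), -1), 53) = Mul(Pow(249, -1), 53) = Mul(Rational(1, 249), 53) = Rational(53, 249)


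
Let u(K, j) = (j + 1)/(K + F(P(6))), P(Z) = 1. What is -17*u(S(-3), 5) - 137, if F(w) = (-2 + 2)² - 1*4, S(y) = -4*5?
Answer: -531/4 ≈ -132.75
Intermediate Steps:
S(y) = -20
F(w) = -4 (F(w) = 0² - 4 = 0 - 4 = -4)
u(K, j) = (1 + j)/(-4 + K) (u(K, j) = (j + 1)/(K - 4) = (1 + j)/(-4 + K))
-17*u(S(-3), 5) - 137 = -17*(1 + 5)/(-4 - 20) - 137 = -17*6/(-24) - 137 = -(-17)*6/24 - 137 = -17*(-¼) - 137 = 17/4 - 137 = -531/4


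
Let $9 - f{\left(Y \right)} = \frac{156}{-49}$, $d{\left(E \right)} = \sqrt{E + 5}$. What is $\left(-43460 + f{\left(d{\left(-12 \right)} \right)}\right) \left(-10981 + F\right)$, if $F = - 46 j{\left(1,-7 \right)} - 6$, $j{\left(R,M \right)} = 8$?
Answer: $\frac{24174147765}{49} \approx 4.9335 \cdot 10^{8}$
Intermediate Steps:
$d{\left(E \right)} = \sqrt{5 + E}$
$f{\left(Y \right)} = \frac{597}{49}$ ($f{\left(Y \right)} = 9 - \frac{156}{-49} = 9 - 156 \left(- \frac{1}{49}\right) = 9 - - \frac{156}{49} = 9 + \frac{156}{49} = \frac{597}{49}$)
$F = -374$ ($F = \left(-46\right) 8 - 6 = -368 + \left(-18 + 12\right) = -368 - 6 = -374$)
$\left(-43460 + f{\left(d{\left(-12 \right)} \right)}\right) \left(-10981 + F\right) = \left(-43460 + \frac{597}{49}\right) \left(-10981 - 374\right) = \left(- \frac{2128943}{49}\right) \left(-11355\right) = \frac{24174147765}{49}$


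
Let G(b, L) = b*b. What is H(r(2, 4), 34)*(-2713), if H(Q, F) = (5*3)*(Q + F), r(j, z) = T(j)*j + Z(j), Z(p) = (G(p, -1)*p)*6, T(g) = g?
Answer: -3499770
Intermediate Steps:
G(b, L) = b²
Z(p) = 6*p³ (Z(p) = (p²*p)*6 = p³*6 = 6*p³)
r(j, z) = j² + 6*j³ (r(j, z) = j*j + 6*j³ = j² + 6*j³)
H(Q, F) = 15*F + 15*Q (H(Q, F) = 15*(F + Q) = 15*F + 15*Q)
H(r(2, 4), 34)*(-2713) = (15*34 + 15*(2²*(1 + 6*2)))*(-2713) = (510 + 15*(4*(1 + 12)))*(-2713) = (510 + 15*(4*13))*(-2713) = (510 + 15*52)*(-2713) = (510 + 780)*(-2713) = 1290*(-2713) = -3499770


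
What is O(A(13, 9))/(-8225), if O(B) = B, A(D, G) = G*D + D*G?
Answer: -234/8225 ≈ -0.028450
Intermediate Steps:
A(D, G) = 2*D*G (A(D, G) = D*G + D*G = 2*D*G)
O(A(13, 9))/(-8225) = (2*13*9)/(-8225) = 234*(-1/8225) = -234/8225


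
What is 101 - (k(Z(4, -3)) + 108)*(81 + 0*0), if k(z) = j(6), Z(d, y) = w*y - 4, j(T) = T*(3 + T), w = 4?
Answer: -13021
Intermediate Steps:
Z(d, y) = -4 + 4*y (Z(d, y) = 4*y - 4 = -4 + 4*y)
k(z) = 54 (k(z) = 6*(3 + 6) = 6*9 = 54)
101 - (k(Z(4, -3)) + 108)*(81 + 0*0) = 101 - (54 + 108)*(81 + 0*0) = 101 - 162*(81 + 0) = 101 - 162*81 = 101 - 1*13122 = 101 - 13122 = -13021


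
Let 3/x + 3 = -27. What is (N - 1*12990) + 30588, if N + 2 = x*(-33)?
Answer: 175993/10 ≈ 17599.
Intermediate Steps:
x = -⅒ (x = 3/(-3 - 27) = 3/(-30) = 3*(-1/30) = -⅒ ≈ -0.10000)
N = 13/10 (N = -2 - ⅒*(-33) = -2 + 33/10 = 13/10 ≈ 1.3000)
(N - 1*12990) + 30588 = (13/10 - 1*12990) + 30588 = (13/10 - 12990) + 30588 = -129887/10 + 30588 = 175993/10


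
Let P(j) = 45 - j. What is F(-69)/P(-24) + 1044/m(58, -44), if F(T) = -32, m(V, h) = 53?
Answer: 70340/3657 ≈ 19.234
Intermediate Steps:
F(-69)/P(-24) + 1044/m(58, -44) = -32/(45 - 1*(-24)) + 1044/53 = -32/(45 + 24) + 1044*(1/53) = -32/69 + 1044/53 = 70340/3657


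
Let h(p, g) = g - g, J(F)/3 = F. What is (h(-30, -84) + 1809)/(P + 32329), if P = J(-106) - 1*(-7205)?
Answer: 603/13072 ≈ 0.046129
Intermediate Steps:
J(F) = 3*F
h(p, g) = 0
P = 6887 (P = 3*(-106) - 1*(-7205) = -318 + 7205 = 6887)
(h(-30, -84) + 1809)/(P + 32329) = (0 + 1809)/(6887 + 32329) = 1809/39216 = 1809*(1/39216) = 603/13072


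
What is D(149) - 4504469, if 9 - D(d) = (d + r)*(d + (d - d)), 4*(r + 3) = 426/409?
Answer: -3702474789/818 ≈ -4.5263e+6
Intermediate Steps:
r = -2241/818 (r = -3 + (426/409)/4 = -3 + (426*(1/409))/4 = -3 + (¼)*(426/409) = -3 + 213/818 = -2241/818 ≈ -2.7396)
D(d) = 9 - d*(-2241/818 + d) (D(d) = 9 - (d - 2241/818)*(d + (d - d)) = 9 - (-2241/818 + d)*(d + 0) = 9 - (-2241/818 + d)*d = 9 - d*(-2241/818 + d))
D(149) - 4504469 = (9 - 1*149² + (2241/818)*149) - 4504469 = (9 - 1*22201 + 333909/818) - 4504469 = (9 - 22201 + 333909/818) - 4504469 = -17819147/818 - 4504469 = -3702474789/818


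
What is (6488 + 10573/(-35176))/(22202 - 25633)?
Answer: -228211315/120688856 ≈ -1.8909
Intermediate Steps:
(6488 + 10573/(-35176))/(22202 - 25633) = (6488 + 10573*(-1/35176))/(-3431) = (6488 - 10573/35176)*(-1/3431) = (228211315/35176)*(-1/3431) = -228211315/120688856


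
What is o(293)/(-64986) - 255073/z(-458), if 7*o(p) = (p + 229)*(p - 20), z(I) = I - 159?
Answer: 2760602182/6682727 ≈ 413.10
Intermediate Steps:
z(I) = -159 + I
o(p) = (-20 + p)*(229 + p)/7 (o(p) = ((p + 229)*(p - 20))/7 = ((229 + p)*(-20 + p))/7 = ((-20 + p)*(229 + p))/7 = (-20 + p)*(229 + p)/7)
o(293)/(-64986) - 255073/z(-458) = (-4580/7 + (1/7)*293**2 + (209/7)*293)/(-64986) - 255073/(-159 - 458) = (-4580/7 + (1/7)*85849 + 61237/7)*(-1/64986) - 255073/(-617) = (-4580/7 + 85849/7 + 61237/7)*(-1/64986) - 255073*(-1/617) = 20358*(-1/64986) + 255073/617 = -3393/10831 + 255073/617 = 2760602182/6682727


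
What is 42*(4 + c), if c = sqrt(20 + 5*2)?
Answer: 168 + 42*sqrt(30) ≈ 398.04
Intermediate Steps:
c = sqrt(30) (c = sqrt(20 + 10) = sqrt(30) ≈ 5.4772)
42*(4 + c) = 42*(4 + sqrt(30)) = 168 + 42*sqrt(30)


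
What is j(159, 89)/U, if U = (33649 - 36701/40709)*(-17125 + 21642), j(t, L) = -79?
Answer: -3216011/6187298247480 ≈ -5.1978e-7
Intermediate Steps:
U = 6187298247480/40709 (U = (33649 - 36701*1/40709)*4517 = (33649 - 36701/40709)*4517 = (1369780440/40709)*4517 = 6187298247480/40709 ≈ 1.5199e+8)
j(159, 89)/U = -79/6187298247480/40709 = -79*40709/6187298247480 = -3216011/6187298247480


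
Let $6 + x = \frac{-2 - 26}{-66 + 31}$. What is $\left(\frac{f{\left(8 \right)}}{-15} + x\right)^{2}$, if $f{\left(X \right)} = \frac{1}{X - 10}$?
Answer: $\frac{961}{36} \approx 26.694$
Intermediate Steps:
$f{\left(X \right)} = \frac{1}{-10 + X}$
$x = - \frac{26}{5}$ ($x = -6 + \frac{-2 - 26}{-66 + 31} = -6 - \frac{28}{-35} = -6 - - \frac{4}{5} = -6 + \frac{4}{5} = - \frac{26}{5} \approx -5.2$)
$\left(\frac{f{\left(8 \right)}}{-15} + x\right)^{2} = \left(\frac{1}{\left(-10 + 8\right) \left(-15\right)} - \frac{26}{5}\right)^{2} = \left(\frac{1}{-2} \left(- \frac{1}{15}\right) - \frac{26}{5}\right)^{2} = \left(\left(- \frac{1}{2}\right) \left(- \frac{1}{15}\right) - \frac{26}{5}\right)^{2} = \left(\frac{1}{30} - \frac{26}{5}\right)^{2} = \left(- \frac{31}{6}\right)^{2} = \frac{961}{36}$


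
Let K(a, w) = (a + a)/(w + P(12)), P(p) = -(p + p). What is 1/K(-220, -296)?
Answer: 8/11 ≈ 0.72727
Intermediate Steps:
P(p) = -2*p
K(a, w) = 2*a/(-24 + w) (K(a, w) = (a + a)/(w - 2*12) = (2*a)/(w - 24) = (2*a)/(-24 + w) = 2*a/(-24 + w))
1/K(-220, -296) = 1/(2*(-220)/(-24 - 296)) = 1/(2*(-220)/(-320)) = 1/(2*(-220)*(-1/320)) = 1/(11/8) = 8/11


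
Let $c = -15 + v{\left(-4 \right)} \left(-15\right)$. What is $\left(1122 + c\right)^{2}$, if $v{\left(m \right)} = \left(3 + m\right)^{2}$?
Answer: $1192464$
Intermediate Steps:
$c = -30$ ($c = -15 + \left(3 - 4\right)^{2} \left(-15\right) = -15 + \left(-1\right)^{2} \left(-15\right) = -15 + 1 \left(-15\right) = -15 - 15 = -30$)
$\left(1122 + c\right)^{2} = \left(1122 - 30\right)^{2} = 1092^{2} = 1192464$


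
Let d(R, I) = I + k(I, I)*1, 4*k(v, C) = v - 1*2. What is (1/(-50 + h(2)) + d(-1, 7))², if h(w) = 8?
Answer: 477481/7056 ≈ 67.670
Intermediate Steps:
k(v, C) = -½ + v/4 (k(v, C) = (v - 1*2)/4 = (v - 2)/4 = (-2 + v)/4 = -½ + v/4)
d(R, I) = -½ + 5*I/4 (d(R, I) = I + (-½ + I/4)*1 = I + (-½ + I/4) = -½ + 5*I/4)
(1/(-50 + h(2)) + d(-1, 7))² = (1/(-50 + 8) + (-½ + (5/4)*7))² = (1/(-42) + (-½ + 35/4))² = (-1/42 + 33/4)² = (691/84)² = 477481/7056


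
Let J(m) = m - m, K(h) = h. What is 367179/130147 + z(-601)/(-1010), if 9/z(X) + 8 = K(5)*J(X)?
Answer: 2967977643/1051587760 ≈ 2.8224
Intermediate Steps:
J(m) = 0
z(X) = -9/8 (z(X) = 9/(-8 + 5*0) = 9/(-8 + 0) = 9/(-8) = 9*(-1/8) = -9/8)
367179/130147 + z(-601)/(-1010) = 367179/130147 - 9/8/(-1010) = 367179*(1/130147) - 9/8*(-1/1010) = 367179/130147 + 9/8080 = 2967977643/1051587760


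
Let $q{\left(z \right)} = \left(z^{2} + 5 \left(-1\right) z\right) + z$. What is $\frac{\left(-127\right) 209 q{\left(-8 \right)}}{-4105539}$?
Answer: $\frac{44704}{72027} \approx 0.62066$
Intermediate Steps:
$q{\left(z \right)} = z^{2} - 4 z$ ($q{\left(z \right)} = \left(z^{2} - 5 z\right) + z = z^{2} - 4 z$)
$\frac{\left(-127\right) 209 q{\left(-8 \right)}}{-4105539} = \frac{\left(-127\right) 209 \left(- 8 \left(-4 - 8\right)\right)}{-4105539} = - 26543 \left(\left(-8\right) \left(-12\right)\right) \left(- \frac{1}{4105539}\right) = \left(-26543\right) 96 \left(- \frac{1}{4105539}\right) = \left(-2548128\right) \left(- \frac{1}{4105539}\right) = \frac{44704}{72027}$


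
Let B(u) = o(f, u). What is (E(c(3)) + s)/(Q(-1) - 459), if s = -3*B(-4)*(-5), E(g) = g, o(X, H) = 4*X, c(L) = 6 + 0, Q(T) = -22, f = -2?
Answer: 114/481 ≈ 0.23701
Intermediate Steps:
c(L) = 6
B(u) = -8 (B(u) = 4*(-2) = -8)
s = -120 (s = -3*(-8)*(-5) = 24*(-5) = -120)
(E(c(3)) + s)/(Q(-1) - 459) = (6 - 120)/(-22 - 459) = -114/(-481) = -114*(-1/481) = 114/481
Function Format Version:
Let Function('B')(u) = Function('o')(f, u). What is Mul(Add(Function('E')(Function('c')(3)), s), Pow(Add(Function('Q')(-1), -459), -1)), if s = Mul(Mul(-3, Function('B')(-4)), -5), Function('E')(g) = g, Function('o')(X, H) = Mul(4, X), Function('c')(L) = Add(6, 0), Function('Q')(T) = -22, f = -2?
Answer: Rational(114, 481) ≈ 0.23701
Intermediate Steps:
Function('c')(L) = 6
Function('B')(u) = -8 (Function('B')(u) = Mul(4, -2) = -8)
s = -120 (s = Mul(Mul(-3, -8), -5) = Mul(24, -5) = -120)
Mul(Add(Function('E')(Function('c')(3)), s), Pow(Add(Function('Q')(-1), -459), -1)) = Mul(Add(6, -120), Pow(Add(-22, -459), -1)) = Mul(-114, Pow(-481, -1)) = Mul(-114, Rational(-1, 481)) = Rational(114, 481)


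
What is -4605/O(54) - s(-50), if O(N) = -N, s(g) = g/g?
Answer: 1517/18 ≈ 84.278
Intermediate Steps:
s(g) = 1
-4605/O(54) - s(-50) = -4605/((-1*54)) - 1*1 = -4605/(-54) - 1 = -4605*(-1/54) - 1 = 1535/18 - 1 = 1517/18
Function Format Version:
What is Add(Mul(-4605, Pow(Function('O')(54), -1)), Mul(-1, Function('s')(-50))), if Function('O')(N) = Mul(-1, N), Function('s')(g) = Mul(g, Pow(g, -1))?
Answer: Rational(1517, 18) ≈ 84.278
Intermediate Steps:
Function('s')(g) = 1
Add(Mul(-4605, Pow(Function('O')(54), -1)), Mul(-1, Function('s')(-50))) = Add(Mul(-4605, Pow(Mul(-1, 54), -1)), Mul(-1, 1)) = Add(Mul(-4605, Pow(-54, -1)), -1) = Add(Mul(-4605, Rational(-1, 54)), -1) = Add(Rational(1535, 18), -1) = Rational(1517, 18)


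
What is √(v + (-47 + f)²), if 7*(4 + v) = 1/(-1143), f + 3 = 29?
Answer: 2*√777082901/2667 ≈ 20.905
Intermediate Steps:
f = 26 (f = -3 + 29 = 26)
v = -32005/8001 (v = -4 + (⅐)/(-1143) = -4 + (⅐)*(-1/1143) = -4 - 1/8001 = -32005/8001 ≈ -4.0001)
√(v + (-47 + f)²) = √(-32005/8001 + (-47 + 26)²) = √(-32005/8001 + (-21)²) = √(-32005/8001 + 441) = √(3496436/8001) = 2*√777082901/2667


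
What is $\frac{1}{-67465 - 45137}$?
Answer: $- \frac{1}{112602} \approx -8.8808 \cdot 10^{-6}$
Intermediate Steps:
$\frac{1}{-67465 - 45137} = \frac{1}{-112602} = - \frac{1}{112602}$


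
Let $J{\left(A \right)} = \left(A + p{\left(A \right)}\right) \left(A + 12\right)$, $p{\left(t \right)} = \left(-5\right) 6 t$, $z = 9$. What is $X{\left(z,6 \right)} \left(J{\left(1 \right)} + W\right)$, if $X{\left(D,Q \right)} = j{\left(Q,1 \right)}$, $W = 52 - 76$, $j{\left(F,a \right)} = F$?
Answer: $-2406$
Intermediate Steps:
$W = -24$
$p{\left(t \right)} = - 30 t$
$X{\left(D,Q \right)} = Q$
$J{\left(A \right)} = - 29 A \left(12 + A\right)$ ($J{\left(A \right)} = \left(A - 30 A\right) \left(A + 12\right) = - 29 A \left(12 + A\right)$)
$X{\left(z,6 \right)} \left(J{\left(1 \right)} + W\right) = 6 \left(29 \cdot 1 \left(-12 - 1\right) - 24\right) = 6 \left(29 \cdot 1 \left(-13\right) - 24\right) = 6 \left(-377 - 24\right) = 6 \left(-401\right) = -2406$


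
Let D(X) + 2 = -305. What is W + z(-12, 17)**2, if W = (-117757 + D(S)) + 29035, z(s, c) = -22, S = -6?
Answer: -88545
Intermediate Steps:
D(X) = -307 (D(X) = -2 - 305 = -307)
W = -89029 (W = (-117757 - 307) + 29035 = -118064 + 29035 = -89029)
W + z(-12, 17)**2 = -89029 + (-22)**2 = -89029 + 484 = -88545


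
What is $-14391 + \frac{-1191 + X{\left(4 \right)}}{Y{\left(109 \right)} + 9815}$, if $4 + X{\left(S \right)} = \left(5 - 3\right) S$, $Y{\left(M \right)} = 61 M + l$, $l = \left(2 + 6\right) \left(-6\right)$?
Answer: $- \frac{236243843}{16416} \approx -14391.0$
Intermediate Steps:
$l = -48$ ($l = 8 \left(-6\right) = -48$)
$Y{\left(M \right)} = -48 + 61 M$ ($Y{\left(M \right)} = 61 M - 48 = -48 + 61 M$)
$X{\left(S \right)} = -4 + 2 S$ ($X{\left(S \right)} = -4 + \left(5 - 3\right) S = -4 + 2 S$)
$-14391 + \frac{-1191 + X{\left(4 \right)}}{Y{\left(109 \right)} + 9815} = -14391 + \frac{-1191 + \left(-4 + 2 \cdot 4\right)}{\left(-48 + 61 \cdot 109\right) + 9815} = -14391 + \frac{-1191 + \left(-4 + 8\right)}{\left(-48 + 6649\right) + 9815} = -14391 + \frac{-1191 + 4}{6601 + 9815} = -14391 - \frac{1187}{16416} = - \frac{236243843}{16416}$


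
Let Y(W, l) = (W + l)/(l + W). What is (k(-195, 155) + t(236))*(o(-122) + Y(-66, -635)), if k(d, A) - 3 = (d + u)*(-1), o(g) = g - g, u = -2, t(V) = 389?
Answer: 589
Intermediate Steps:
Y(W, l) = 1 (Y(W, l) = (W + l)/(W + l) = 1)
o(g) = 0
k(d, A) = 5 - d (k(d, A) = 3 + (d - 2)*(-1) = 3 + (-2 + d)*(-1) = 3 + (2 - d) = 5 - d)
(k(-195, 155) + t(236))*(o(-122) + Y(-66, -635)) = ((5 - 1*(-195)) + 389)*(0 + 1) = ((5 + 195) + 389)*1 = (200 + 389)*1 = 589*1 = 589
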